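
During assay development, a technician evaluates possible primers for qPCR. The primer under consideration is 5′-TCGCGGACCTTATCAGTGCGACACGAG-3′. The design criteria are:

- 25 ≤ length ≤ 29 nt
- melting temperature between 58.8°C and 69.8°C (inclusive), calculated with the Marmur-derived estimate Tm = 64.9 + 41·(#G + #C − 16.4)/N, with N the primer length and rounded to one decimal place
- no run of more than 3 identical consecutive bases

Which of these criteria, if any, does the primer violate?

Meets all criteria.

Base counts: A=6, T=5, G=8, C=8 (length 27).
length: length 27 ✓
Tm: Tm = 64.9 + 41·(16 − 16.4)/27 = 64.3°C ✓
homopolymer run: longest run = 2 ✓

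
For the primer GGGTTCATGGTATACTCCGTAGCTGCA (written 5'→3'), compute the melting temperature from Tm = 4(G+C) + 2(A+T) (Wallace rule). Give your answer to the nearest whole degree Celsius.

82°C

Base counts: A=5, T=8, G=8, C=6 (length 27).
Tm = 2·(5+8) + 4·(8+6) = 2·13 + 4·14 = 26 + 56 = 82°C.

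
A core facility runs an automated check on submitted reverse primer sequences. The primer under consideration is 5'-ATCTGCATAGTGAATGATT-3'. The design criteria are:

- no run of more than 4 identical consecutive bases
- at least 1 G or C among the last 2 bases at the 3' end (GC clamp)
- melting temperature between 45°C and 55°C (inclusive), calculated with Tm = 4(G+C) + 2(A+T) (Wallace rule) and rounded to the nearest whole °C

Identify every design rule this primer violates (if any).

Base counts: A=6, T=7, G=4, C=2 (length 19).
homopolymer run: longest run = 2 ✓
GC clamp: 3' end TT has 0 G/C, need ≥1 ✗
Tm: Tm = 2·13 + 4·6 = 50°C ✓

Fails: GC clamp.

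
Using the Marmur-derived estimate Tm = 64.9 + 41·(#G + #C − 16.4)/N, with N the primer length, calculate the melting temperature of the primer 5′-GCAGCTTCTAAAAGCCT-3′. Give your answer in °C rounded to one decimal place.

Base counts: A=5, T=4, G=3, C=5; G+C = 8, N = 17.
Tm = 64.9 + 41·(8 − 16.4)/17 = 64.9 + -344.40/17 = 44.6°C.

44.6°C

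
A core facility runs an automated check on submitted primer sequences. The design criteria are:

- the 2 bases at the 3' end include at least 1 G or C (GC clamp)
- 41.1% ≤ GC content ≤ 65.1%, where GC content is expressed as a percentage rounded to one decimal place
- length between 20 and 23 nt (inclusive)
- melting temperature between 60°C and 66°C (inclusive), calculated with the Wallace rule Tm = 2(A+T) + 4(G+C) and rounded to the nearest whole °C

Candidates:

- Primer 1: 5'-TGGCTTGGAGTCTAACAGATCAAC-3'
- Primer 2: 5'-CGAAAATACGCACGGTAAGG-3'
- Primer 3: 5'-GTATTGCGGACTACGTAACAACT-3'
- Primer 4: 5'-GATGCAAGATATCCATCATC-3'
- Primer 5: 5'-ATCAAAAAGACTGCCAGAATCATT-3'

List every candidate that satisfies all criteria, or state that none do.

Primer 1 (24 nt, A=7 T=6 G=6 C=5): 3' end AC has 1 G/C ✓; GC 11/24 = 45.8% ✓; length 24, outside 20–23 ✗; Tm = 2·13 + 4·11 = 70°C, outside 60–66°C ✗ — fails.
Primer 2 (20 nt, A=8 T=2 G=6 C=4): 3' end GG has 2 G/C ✓; GC 10/20 = 50.0% ✓; length 20 ✓; Tm = 2·10 + 4·10 = 60°C ✓ — passes.
Primer 3 (23 nt, A=7 T=6 G=5 C=5): 3' end CT has 1 G/C ✓; GC 10/23 = 43.5% ✓; length 23 ✓; Tm = 2·13 + 4·10 = 66°C ✓ — passes.
Primer 4 (20 nt, A=7 T=5 G=3 C=5): 3' end TC has 1 G/C ✓; GC 8/20 = 40.0%, outside 41.1–65.1% ✗; length 20 ✓; Tm = 2·12 + 4·8 = 56°C, outside 60–66°C ✗ — fails.
Primer 5 (24 nt, A=11 T=5 G=3 C=5): 3' end TT has 0 G/C, need ≥1 ✗; GC 8/24 = 33.3%, outside 41.1–65.1% ✗; length 24, outside 20–23 ✗; Tm = 2·16 + 4·8 = 64°C ✓ — fails.

Primer 2 and Primer 3.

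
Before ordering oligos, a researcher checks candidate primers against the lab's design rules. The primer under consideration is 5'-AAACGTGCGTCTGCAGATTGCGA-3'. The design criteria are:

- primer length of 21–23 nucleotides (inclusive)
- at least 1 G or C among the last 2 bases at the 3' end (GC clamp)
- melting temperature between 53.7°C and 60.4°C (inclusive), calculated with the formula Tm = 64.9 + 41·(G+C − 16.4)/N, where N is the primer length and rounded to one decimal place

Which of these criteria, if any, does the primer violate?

Meets all criteria.

Base counts: A=6, T=5, G=7, C=5 (length 23).
length: length 23 ✓
GC clamp: 3' end GA has 1 G/C ✓
Tm: Tm = 64.9 + 41·(12 − 16.4)/23 = 57.1°C ✓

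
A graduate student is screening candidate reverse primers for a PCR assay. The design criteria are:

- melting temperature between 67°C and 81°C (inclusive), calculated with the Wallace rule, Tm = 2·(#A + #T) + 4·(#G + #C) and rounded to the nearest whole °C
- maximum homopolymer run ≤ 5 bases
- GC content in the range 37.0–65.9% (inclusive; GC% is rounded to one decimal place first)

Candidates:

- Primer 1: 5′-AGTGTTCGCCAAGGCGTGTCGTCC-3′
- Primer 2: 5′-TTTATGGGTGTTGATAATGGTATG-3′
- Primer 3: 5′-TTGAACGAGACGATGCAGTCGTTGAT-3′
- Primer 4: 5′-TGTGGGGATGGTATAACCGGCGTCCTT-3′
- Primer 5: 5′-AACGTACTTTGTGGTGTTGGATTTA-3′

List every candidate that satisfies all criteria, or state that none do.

Primer 1 and Primer 3.

Primer 1 (24 nt, A=3 T=6 G=8 C=7): Tm = 2·9 + 4·15 = 78°C ✓; longest run = 2 ✓; GC 15/24 = 62.5% ✓ — passes.
Primer 2 (24 nt, A=5 T=11 G=8 C=0): Tm = 2·16 + 4·8 = 64°C, outside 67–81°C ✗; longest run = 3 ✓; GC 8/24 = 33.3%, outside 37.0–65.9% ✗ — fails.
Primer 3 (26 nt, A=7 T=7 G=8 C=4): Tm = 2·14 + 4·12 = 76°C ✓; longest run = 2 ✓; GC 12/26 = 46.2% ✓ — passes.
Primer 4 (27 nt, A=4 T=8 G=10 C=5): Tm = 2·12 + 4·15 = 84°C, outside 67–81°C ✗; longest run = 4 ✓; GC 15/27 = 55.6% ✓ — fails.
Primer 5 (25 nt, A=5 T=11 G=7 C=2): Tm = 2·16 + 4·9 = 68°C ✓; longest run = 3 ✓; GC 9/25 = 36.0%, outside 37.0–65.9% ✗ — fails.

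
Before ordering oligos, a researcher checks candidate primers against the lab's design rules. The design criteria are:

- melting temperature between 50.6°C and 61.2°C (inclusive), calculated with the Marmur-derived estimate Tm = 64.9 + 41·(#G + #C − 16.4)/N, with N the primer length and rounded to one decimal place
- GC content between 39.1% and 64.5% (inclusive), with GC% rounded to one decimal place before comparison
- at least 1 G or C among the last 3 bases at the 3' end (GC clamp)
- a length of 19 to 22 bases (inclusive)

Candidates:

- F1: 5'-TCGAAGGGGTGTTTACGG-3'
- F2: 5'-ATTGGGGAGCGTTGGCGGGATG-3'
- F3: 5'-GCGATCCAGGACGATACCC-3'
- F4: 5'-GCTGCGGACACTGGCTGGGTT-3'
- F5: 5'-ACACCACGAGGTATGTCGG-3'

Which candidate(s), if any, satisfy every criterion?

F1 (18 nt, A=3 T=5 G=8 C=2): Tm = 64.9 + 41·(10 − 16.4)/18 = 50.3°C, outside 50.6–61.2°C ✗; GC 10/18 = 55.6% ✓; 3' end CGG has 3 G/C ✓; length 18, outside 19–22 ✗ — fails.
F2 (22 nt, A=3 T=5 G=12 C=2): Tm = 64.9 + 41·(14 − 16.4)/22 = 60.4°C ✓; GC 14/22 = 63.6% ✓; 3' end ATG has 1 G/C ✓; length 22 ✓ — passes.
F3 (19 nt, A=5 T=2 G=5 C=7): Tm = 64.9 + 41·(12 − 16.4)/19 = 55.4°C ✓; GC 12/19 = 63.2% ✓; 3' end CCC has 3 G/C ✓; length 19 ✓ — passes.
F4 (21 nt, A=2 T=5 G=9 C=5): Tm = 64.9 + 41·(14 − 16.4)/21 = 60.2°C ✓; GC 14/21 = 66.7%, outside 39.1–64.5% ✗; 3' end GTT has 1 G/C ✓; length 21 ✓ — fails.
F5 (19 nt, A=5 T=3 G=6 C=5): Tm = 64.9 + 41·(11 − 16.4)/19 = 53.2°C ✓; GC 11/19 = 57.9% ✓; 3' end CGG has 3 G/C ✓; length 19 ✓ — passes.

F2, F3 and F5.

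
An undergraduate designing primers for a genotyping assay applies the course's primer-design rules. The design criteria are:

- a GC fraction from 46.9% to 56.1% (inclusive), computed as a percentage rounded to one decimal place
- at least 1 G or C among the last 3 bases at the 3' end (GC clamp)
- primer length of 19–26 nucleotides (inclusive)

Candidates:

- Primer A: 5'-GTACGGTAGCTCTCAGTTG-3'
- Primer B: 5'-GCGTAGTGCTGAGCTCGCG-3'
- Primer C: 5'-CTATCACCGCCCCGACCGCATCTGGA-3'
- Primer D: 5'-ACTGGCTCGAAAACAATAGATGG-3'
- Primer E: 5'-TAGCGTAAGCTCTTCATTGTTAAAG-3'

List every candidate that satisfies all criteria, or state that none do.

Primer A only.

Primer A (19 nt, A=3 T=6 G=6 C=4): GC 10/19 = 52.6% ✓; 3' end TTG has 1 G/C ✓; length 19 ✓ — passes.
Primer B (19 nt, A=2 T=4 G=8 C=5): GC 13/19 = 68.4%, outside 46.9–56.1% ✗; 3' end GCG has 3 G/C ✓; length 19 ✓ — fails.
Primer C (26 nt, A=5 T=4 G=5 C=12): GC 17/26 = 65.4%, outside 46.9–56.1% ✗; 3' end GGA has 2 G/C ✓; length 26 ✓ — fails.
Primer D (23 nt, A=9 T=4 G=6 C=4): GC 10/23 = 43.5%, outside 46.9–56.1% ✗; 3' end TGG has 2 G/C ✓; length 23 ✓ — fails.
Primer E (25 nt, A=7 T=9 G=5 C=4): GC 9/25 = 36.0%, outside 46.9–56.1% ✗; 3' end AAG has 1 G/C ✓; length 25 ✓ — fails.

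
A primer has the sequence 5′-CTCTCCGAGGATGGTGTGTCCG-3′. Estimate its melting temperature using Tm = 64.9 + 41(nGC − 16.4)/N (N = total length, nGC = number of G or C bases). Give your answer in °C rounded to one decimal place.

60.4°C

Base counts: A=2, T=6, G=8, C=6; G+C = 14, N = 22.
Tm = 64.9 + 41·(14 − 16.4)/22 = 64.9 + -98.40/22 = 60.4°C.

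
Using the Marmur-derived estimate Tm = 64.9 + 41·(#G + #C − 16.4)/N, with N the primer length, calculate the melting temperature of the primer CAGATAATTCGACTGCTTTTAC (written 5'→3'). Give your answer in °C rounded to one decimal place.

49.2°C

Base counts: A=6, T=8, G=3, C=5; G+C = 8, N = 22.
Tm = 64.9 + 41·(8 − 16.4)/22 = 64.9 + -344.40/22 = 49.2°C.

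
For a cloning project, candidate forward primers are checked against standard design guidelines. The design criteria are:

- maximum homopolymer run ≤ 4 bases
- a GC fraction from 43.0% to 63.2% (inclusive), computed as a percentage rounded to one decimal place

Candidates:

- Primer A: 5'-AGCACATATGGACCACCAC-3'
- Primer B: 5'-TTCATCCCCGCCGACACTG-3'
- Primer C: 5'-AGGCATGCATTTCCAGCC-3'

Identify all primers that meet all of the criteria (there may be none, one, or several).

Primer A, Primer B and Primer C.

Primer A (19 nt, A=7 T=2 G=3 C=7): longest run = 2 ✓; GC 10/19 = 52.6% ✓ — passes.
Primer B (19 nt, A=3 T=4 G=3 C=9): longest run = 4 ✓; GC 12/19 = 63.2% ✓ — passes.
Primer C (18 nt, A=4 T=4 G=4 C=6): longest run = 3 ✓; GC 10/18 = 55.6% ✓ — passes.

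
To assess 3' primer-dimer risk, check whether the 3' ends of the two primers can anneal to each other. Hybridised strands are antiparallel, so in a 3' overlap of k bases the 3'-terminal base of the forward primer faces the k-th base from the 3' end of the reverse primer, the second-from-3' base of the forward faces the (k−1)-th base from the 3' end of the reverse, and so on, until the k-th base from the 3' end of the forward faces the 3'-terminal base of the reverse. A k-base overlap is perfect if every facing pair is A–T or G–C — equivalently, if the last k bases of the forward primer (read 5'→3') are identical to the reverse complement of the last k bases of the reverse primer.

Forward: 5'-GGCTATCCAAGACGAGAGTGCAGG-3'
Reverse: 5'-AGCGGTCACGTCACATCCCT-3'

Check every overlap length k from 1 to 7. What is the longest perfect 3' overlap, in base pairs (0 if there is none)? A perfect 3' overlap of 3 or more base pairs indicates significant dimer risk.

Longest perfect overlap: 3 complementary base pairs; significant dimer risk (threshold 3).

Last 7 bases (5'→3') — forward …GTGCAGG, reverse …CATCCCT.
Reverse complement of the reverse primer's last 7 bases: AGGGATG; its first k bases are the reverse complement of the reverse primer's last k bases, so a perfect k-base overlap needs the forward primer's last k bases to equal them.
Comparing (forward last k vs required): k=1: G vs A ✗; k=2: GG vs AG ✗; k=3: AGG vs AGG ✓; k=4: CAGG vs AGGG ✗; k=5: GCAGG vs AGGGA ✗; k=6: TGCAGG vs AGGGAT ✗; k=7: GTGCAGG vs AGGGATG ✗.
Only k = 3 is perfect, so the longest perfect 3' overlap is 3.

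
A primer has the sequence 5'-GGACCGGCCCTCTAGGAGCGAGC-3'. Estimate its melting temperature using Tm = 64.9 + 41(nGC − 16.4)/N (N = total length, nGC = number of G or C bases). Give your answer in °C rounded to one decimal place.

Base counts: A=4, T=2, G=9, C=8; G+C = 17, N = 23.
Tm = 64.9 + 41·(17 − 16.4)/23 = 64.9 + 24.60/23 = 66.0°C.

66.0°C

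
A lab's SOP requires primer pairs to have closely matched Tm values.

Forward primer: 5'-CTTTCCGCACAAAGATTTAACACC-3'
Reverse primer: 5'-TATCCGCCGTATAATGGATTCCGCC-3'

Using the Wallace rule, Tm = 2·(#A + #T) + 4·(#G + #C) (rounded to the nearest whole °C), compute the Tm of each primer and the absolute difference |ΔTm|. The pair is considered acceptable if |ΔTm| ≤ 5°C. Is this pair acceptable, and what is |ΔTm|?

Forward: A=8 T=6 G=2 C=8 → Tm = 2·14 + 4·10 = 68°C.
Reverse: A=5 T=7 G=5 C=8 → Tm = 2·12 + 4·13 = 76°C.
|ΔTm| = |68 − 76| = 8°C, > 5°C.

|ΔTm| = 8°C; the pair is not acceptable.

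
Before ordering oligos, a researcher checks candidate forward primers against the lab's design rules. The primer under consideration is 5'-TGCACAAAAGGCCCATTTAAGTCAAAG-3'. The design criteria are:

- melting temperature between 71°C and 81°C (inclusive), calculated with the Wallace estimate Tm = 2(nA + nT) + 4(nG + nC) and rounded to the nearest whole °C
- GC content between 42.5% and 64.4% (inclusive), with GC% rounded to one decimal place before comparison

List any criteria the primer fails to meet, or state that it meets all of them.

Fails: GC content.

Base counts: A=11, T=5, G=5, C=6 (length 27).
Tm: Tm = 2·16 + 4·11 = 76°C ✓
GC content: GC 11/27 = 40.7%, outside 42.5–64.4% ✗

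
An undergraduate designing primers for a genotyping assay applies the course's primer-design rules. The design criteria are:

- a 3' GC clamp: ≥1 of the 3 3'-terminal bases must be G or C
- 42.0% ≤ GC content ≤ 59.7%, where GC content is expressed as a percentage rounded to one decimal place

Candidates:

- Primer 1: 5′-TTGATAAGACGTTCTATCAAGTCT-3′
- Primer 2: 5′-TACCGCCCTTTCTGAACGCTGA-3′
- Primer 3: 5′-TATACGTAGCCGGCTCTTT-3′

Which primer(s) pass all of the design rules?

Primer 1 (24 nt, A=7 T=9 G=4 C=4): 3' end TCT has 1 G/C ✓; GC 8/24 = 33.3%, outside 42.0–59.7% ✗ — fails.
Primer 2 (22 nt, A=4 T=6 G=4 C=8): 3' end TGA has 1 G/C ✓; GC 12/22 = 54.5% ✓ — passes.
Primer 3 (19 nt, A=3 T=7 G=4 C=5): 3' end TTT has 0 G/C, need ≥1 ✗; GC 9/19 = 47.4% ✓ — fails.

Primer 2 only.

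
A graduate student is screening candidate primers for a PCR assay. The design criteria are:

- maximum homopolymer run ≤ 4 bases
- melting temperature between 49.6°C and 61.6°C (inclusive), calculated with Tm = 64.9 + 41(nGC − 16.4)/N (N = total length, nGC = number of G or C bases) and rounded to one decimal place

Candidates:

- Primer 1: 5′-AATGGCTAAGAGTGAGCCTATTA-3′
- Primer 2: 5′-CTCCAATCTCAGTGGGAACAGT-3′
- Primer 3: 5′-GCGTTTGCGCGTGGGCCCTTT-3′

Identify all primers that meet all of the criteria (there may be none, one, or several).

Primer 1 (23 nt, A=8 T=6 G=6 C=3): longest run = 2 ✓; Tm = 64.9 + 41·(9 − 16.4)/23 = 51.7°C ✓ — passes.
Primer 2 (22 nt, A=6 T=5 G=5 C=6): longest run = 3 ✓; Tm = 64.9 + 41·(11 − 16.4)/22 = 54.8°C ✓ — passes.
Primer 3 (21 nt, A=0 T=7 G=8 C=6): longest run = 3 ✓; Tm = 64.9 + 41·(14 − 16.4)/21 = 60.2°C ✓ — passes.

Primer 1, Primer 2 and Primer 3.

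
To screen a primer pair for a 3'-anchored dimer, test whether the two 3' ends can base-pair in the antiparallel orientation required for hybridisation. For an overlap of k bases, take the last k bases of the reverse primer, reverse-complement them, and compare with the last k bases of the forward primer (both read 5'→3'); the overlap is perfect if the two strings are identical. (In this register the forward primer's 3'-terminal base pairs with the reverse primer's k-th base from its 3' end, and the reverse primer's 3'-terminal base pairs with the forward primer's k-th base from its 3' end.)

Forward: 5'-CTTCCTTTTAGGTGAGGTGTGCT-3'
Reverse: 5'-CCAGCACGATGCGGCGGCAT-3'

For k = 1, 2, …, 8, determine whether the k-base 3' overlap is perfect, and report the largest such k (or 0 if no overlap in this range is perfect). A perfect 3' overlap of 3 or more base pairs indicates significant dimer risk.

Longest perfect overlap: 0 complementary base pairs; below the dimer-risk threshold (threshold 3).

Last 8 bases (5'→3') — forward …GGTGTGCT, reverse …GGCGGCAT.
Reverse complement of the reverse primer's last 8 bases: ATGCCGCC; its first k bases are the reverse complement of the reverse primer's last k bases, so a perfect k-base overlap needs the forward primer's last k bases to equal them.
Comparing (forward last k vs required): k=1: T vs A ✗; k=2: CT vs AT ✗; k=3: GCT vs ATG ✗; k=4: TGCT vs ATGC ✗; k=5: GTGCT vs ATGCC ✗; k=6: TGTGCT vs ATGCCG ✗; k=7: GTGTGCT vs ATGCCGC ✗; k=8: GGTGTGCT vs ATGCCGCC ✗.
No overlap length from 1 to 8 is perfect, so the longest perfect 3' overlap is 0.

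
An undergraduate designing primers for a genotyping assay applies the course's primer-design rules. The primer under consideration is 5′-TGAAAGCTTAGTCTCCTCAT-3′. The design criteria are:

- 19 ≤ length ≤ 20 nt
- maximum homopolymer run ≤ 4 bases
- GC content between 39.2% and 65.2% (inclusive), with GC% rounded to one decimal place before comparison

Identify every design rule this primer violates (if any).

Meets all criteria.

Base counts: A=5, T=7, G=3, C=5 (length 20).
length: length 20 ✓
homopolymer run: longest run = 3 ✓
GC content: GC 8/20 = 40.0% ✓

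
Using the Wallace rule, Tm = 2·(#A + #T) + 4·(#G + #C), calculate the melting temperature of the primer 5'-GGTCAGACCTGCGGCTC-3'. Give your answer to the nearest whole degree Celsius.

Base counts: A=2, T=3, G=6, C=6 (length 17).
Tm = 2·(2+3) + 4·(6+6) = 2·5 + 4·12 = 10 + 48 = 58°C.

58°C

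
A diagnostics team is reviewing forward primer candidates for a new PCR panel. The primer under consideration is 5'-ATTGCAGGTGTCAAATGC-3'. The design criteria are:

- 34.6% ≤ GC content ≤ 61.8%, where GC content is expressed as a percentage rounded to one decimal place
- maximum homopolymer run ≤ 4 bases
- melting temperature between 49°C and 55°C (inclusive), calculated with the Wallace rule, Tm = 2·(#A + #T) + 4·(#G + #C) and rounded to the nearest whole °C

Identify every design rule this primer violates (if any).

Meets all criteria.

Base counts: A=5, T=5, G=5, C=3 (length 18).
GC content: GC 8/18 = 44.4% ✓
homopolymer run: longest run = 3 ✓
Tm: Tm = 2·10 + 4·8 = 52°C ✓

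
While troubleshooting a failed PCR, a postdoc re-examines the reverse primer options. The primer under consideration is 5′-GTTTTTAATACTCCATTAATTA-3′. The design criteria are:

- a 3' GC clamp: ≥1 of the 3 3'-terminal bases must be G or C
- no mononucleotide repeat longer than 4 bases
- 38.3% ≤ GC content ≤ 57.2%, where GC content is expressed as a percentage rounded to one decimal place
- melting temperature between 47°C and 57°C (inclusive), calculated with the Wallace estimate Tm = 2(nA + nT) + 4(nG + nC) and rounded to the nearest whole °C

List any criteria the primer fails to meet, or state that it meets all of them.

Base counts: A=7, T=11, G=1, C=3 (length 22).
GC clamp: 3' end TTA has 0 G/C, need ≥1 ✗
homopolymer run: longest run = 5, exceeds 4 ✗
GC content: GC 4/22 = 18.2%, outside 38.3–57.2% ✗
Tm: Tm = 2·18 + 4·4 = 52°C ✓

Fails: GC clamp, homopolymer run, GC content.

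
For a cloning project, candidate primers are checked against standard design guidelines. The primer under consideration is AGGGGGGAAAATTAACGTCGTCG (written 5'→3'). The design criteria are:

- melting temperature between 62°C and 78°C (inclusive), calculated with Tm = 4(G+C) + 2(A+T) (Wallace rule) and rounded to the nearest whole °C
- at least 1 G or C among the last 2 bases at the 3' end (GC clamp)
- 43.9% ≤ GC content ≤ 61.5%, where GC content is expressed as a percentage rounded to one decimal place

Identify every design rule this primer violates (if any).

Base counts: A=7, T=4, G=9, C=3 (length 23).
Tm: Tm = 2·11 + 4·12 = 70°C ✓
GC clamp: 3' end CG has 2 G/C ✓
GC content: GC 12/23 = 52.2% ✓

Meets all criteria.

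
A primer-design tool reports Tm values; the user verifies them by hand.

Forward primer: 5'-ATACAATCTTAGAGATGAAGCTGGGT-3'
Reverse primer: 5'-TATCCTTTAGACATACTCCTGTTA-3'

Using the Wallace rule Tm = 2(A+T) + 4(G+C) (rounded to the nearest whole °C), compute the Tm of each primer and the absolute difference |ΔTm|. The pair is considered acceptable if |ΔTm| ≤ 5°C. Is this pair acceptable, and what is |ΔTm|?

|ΔTm| = 8°C; the pair is not acceptable.

Forward: A=9 T=7 G=7 C=3 → Tm = 2·16 + 4·10 = 72°C.
Reverse: A=6 T=10 G=2 C=6 → Tm = 2·16 + 4·8 = 64°C.
|ΔTm| = |72 − 64| = 8°C, > 5°C.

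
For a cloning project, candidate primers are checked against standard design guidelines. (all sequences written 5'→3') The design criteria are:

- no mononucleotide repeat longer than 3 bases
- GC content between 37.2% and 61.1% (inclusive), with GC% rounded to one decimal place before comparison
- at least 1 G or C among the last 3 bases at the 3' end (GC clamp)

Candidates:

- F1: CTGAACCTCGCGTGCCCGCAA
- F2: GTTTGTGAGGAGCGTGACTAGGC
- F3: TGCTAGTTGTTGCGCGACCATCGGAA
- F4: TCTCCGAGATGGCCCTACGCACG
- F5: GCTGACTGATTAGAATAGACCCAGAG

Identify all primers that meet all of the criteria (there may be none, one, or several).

F2, F3 and F5.

F1 (21 nt, A=4 T=3 G=5 C=9): longest run = 3 ✓; GC 14/21 = 66.7%, outside 37.2–61.1% ✗; 3' end CAA has 1 G/C ✓ — fails.
F2 (23 nt, A=4 T=6 G=10 C=3): longest run = 3 ✓; GC 13/23 = 56.5% ✓; 3' end GGC has 3 G/C ✓ — passes.
F3 (26 nt, A=5 T=7 G=8 C=6): longest run = 2 ✓; GC 14/26 = 53.8% ✓; 3' end GAA has 1 G/C ✓ — passes.
F4 (23 nt, A=4 T=4 G=6 C=9): longest run = 3 ✓; GC 15/23 = 65.2%, outside 37.2–61.1% ✗; 3' end ACG has 2 G/C ✓ — fails.
F5 (26 nt, A=9 T=5 G=7 C=5): longest run = 3 ✓; GC 12/26 = 46.2% ✓; 3' end GAG has 2 G/C ✓ — passes.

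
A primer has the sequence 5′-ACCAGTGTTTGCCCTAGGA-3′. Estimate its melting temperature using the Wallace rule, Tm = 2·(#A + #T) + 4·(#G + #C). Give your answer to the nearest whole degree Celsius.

58°C

Base counts: A=4, T=5, G=5, C=5 (length 19).
Tm = 2·(4+5) + 4·(5+5) = 2·9 + 4·10 = 18 + 40 = 58°C.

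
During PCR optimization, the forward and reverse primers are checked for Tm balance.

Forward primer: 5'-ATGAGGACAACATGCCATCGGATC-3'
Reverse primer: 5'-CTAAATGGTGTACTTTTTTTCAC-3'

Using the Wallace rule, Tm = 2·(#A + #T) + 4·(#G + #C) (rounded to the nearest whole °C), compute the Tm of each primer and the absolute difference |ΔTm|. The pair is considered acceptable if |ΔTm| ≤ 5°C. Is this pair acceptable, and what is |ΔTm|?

|ΔTm| = 12°C; the pair is not acceptable.

Forward: A=8 T=4 G=6 C=6 → Tm = 2·12 + 4·12 = 72°C.
Reverse: A=5 T=11 G=3 C=4 → Tm = 2·16 + 4·7 = 60°C.
|ΔTm| = |72 − 60| = 12°C, > 5°C.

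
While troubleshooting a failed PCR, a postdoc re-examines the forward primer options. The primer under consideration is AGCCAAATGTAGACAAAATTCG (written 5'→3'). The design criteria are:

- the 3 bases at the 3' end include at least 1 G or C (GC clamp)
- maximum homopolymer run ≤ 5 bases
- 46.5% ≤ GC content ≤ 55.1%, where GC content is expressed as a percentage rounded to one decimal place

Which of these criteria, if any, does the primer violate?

Base counts: A=10, T=4, G=4, C=4 (length 22).
GC clamp: 3' end TCG has 2 G/C ✓
homopolymer run: longest run = 4 ✓
GC content: GC 8/22 = 36.4%, outside 46.5–55.1% ✗

Fails: GC content.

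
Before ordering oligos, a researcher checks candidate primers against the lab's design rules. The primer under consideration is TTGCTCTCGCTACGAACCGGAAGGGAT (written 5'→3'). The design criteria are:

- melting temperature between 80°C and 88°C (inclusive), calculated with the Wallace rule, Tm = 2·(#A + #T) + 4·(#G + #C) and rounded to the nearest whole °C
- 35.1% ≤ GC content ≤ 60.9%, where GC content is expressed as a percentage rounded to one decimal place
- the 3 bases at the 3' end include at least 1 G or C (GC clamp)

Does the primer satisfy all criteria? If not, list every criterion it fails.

Base counts: A=6, T=6, G=8, C=7 (length 27).
Tm: Tm = 2·12 + 4·15 = 84°C ✓
GC content: GC 15/27 = 55.6% ✓
GC clamp: 3' end GAT has 1 G/C ✓

Meets all criteria.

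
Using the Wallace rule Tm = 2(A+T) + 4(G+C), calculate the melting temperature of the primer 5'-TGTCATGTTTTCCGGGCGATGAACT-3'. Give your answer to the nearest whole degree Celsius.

Base counts: A=4, T=9, G=7, C=5 (length 25).
Tm = 2·(4+9) + 4·(7+5) = 2·13 + 4·12 = 26 + 48 = 74°C.

74°C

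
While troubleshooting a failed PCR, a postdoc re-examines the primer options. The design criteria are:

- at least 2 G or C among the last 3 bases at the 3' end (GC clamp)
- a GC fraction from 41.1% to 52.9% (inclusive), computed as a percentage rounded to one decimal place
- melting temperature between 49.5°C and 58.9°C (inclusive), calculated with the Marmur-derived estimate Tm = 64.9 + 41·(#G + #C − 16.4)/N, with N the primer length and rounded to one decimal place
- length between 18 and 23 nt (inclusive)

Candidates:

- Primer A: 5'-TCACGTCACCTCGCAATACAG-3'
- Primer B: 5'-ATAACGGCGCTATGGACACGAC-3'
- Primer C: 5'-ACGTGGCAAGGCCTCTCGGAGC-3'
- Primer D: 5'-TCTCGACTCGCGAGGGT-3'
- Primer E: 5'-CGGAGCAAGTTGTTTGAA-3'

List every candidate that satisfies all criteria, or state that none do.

Primer A only.

Primer A (21 nt, A=6 T=4 G=3 C=8): 3' end CAG has 2 G/C ✓; GC 11/21 = 52.4% ✓; Tm = 64.9 + 41·(11 − 16.4)/21 = 54.4°C ✓; length 21 ✓ — passes.
Primer B (22 nt, A=7 T=3 G=6 C=6): 3' end GAC has 2 G/C ✓; GC 12/22 = 54.5%, outside 41.1–52.9% ✗; Tm = 64.9 + 41·(12 − 16.4)/22 = 56.7°C ✓; length 22 ✓ — fails.
Primer C (22 nt, A=4 T=3 G=8 C=7): 3' end AGC has 2 G/C ✓; GC 15/22 = 68.2%, outside 41.1–52.9% ✗; Tm = 64.9 + 41·(15 − 16.4)/22 = 62.3°C, outside 49.5–58.9°C ✗; length 22 ✓ — fails.
Primer D (17 nt, A=2 T=4 G=6 C=5): 3' end GGT has 2 G/C ✓; GC 11/17 = 64.7%, outside 41.1–52.9% ✗; Tm = 64.9 + 41·(11 − 16.4)/17 = 51.9°C ✓; length 17, outside 18–23 ✗ — fails.
Primer E (18 nt, A=5 T=5 G=6 C=2): 3' end GAA has 1 G/C, need ≥2 ✗; GC 8/18 = 44.4% ✓; Tm = 64.9 + 41·(8 − 16.4)/18 = 45.8°C, outside 49.5–58.9°C ✗; length 18 ✓ — fails.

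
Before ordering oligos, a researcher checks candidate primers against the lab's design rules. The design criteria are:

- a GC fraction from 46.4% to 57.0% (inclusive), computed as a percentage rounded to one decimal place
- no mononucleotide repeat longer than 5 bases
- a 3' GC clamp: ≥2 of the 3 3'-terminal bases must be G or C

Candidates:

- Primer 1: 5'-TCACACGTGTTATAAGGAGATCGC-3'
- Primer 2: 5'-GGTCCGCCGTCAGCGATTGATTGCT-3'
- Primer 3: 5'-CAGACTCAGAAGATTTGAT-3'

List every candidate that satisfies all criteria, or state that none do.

None of the candidates satisfy all criteria.

Primer 1 (24 nt, A=7 T=6 G=6 C=5): GC 11/24 = 45.8%, outside 46.4–57.0% ✗; longest run = 2 ✓; 3' end CGC has 3 G/C ✓ — fails.
Primer 2 (25 nt, A=3 T=7 G=8 C=7): GC 15/25 = 60.0%, outside 46.4–57.0% ✗; longest run = 2 ✓; 3' end GCT has 2 G/C ✓ — fails.
Primer 3 (19 nt, A=7 T=5 G=4 C=3): GC 7/19 = 36.8%, outside 46.4–57.0% ✗; longest run = 3 ✓; 3' end GAT has 1 G/C, need ≥2 ✗ — fails.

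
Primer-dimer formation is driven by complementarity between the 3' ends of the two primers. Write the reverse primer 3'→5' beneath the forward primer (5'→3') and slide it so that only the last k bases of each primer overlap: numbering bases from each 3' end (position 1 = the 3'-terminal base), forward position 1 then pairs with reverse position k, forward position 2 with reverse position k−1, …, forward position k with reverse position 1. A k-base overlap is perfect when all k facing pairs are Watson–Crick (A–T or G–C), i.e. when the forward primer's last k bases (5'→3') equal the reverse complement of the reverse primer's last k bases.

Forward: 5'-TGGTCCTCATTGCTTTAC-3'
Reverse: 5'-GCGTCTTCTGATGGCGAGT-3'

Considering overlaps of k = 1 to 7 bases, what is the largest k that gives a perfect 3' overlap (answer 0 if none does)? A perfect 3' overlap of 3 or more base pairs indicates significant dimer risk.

Last 7 bases (5'→3') — forward …GCTTTAC, reverse …GGCGAGT.
Reverse complement of the reverse primer's last 7 bases: ACTCGCC; its first k bases are the reverse complement of the reverse primer's last k bases, so a perfect k-base overlap needs the forward primer's last k bases to equal them.
Comparing (forward last k vs required): k=1: C vs A ✗; k=2: AC vs AC ✓; k=3: TAC vs ACT ✗; k=4: TTAC vs ACTC ✗; k=5: TTTAC vs ACTCG ✗; k=6: CTTTAC vs ACTCGC ✗; k=7: GCTTTAC vs ACTCGCC ✗.
Only k = 2 is perfect, so the longest perfect 3' overlap is 2.

Longest perfect overlap: 2 complementary base pairs; below the dimer-risk threshold (threshold 3).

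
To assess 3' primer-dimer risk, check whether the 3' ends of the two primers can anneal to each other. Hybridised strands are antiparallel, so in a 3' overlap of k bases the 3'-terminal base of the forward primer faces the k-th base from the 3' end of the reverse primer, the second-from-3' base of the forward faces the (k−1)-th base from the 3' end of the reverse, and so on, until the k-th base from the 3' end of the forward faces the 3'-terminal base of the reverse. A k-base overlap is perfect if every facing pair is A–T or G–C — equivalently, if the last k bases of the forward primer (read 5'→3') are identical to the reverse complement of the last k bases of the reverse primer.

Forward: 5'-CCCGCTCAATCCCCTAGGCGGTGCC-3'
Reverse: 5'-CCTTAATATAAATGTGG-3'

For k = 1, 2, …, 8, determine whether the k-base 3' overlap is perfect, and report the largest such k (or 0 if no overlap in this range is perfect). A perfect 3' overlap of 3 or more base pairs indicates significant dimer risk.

Longest perfect overlap: 2 complementary base pairs; below the dimer-risk threshold (threshold 3).

Last 8 bases (5'→3') — forward …GCGGTGCC, reverse …AAATGTGG.
Reverse complement of the reverse primer's last 8 bases: CCACATTT; its first k bases are the reverse complement of the reverse primer's last k bases, so a perfect k-base overlap needs the forward primer's last k bases to equal them.
Comparing (forward last k vs required): k=1: C vs C ✓; k=2: CC vs CC ✓; k=3: GCC vs CCA ✗; k=4: TGCC vs CCAC ✗; k=5: GTGCC vs CCACA ✗; k=6: GGTGCC vs CCACAT ✗; k=7: CGGTGCC vs CCACATT ✗; k=8: GCGGTGCC vs CCACATTT ✗.
Perfect overlaps at k = 1, 2; the largest is 2.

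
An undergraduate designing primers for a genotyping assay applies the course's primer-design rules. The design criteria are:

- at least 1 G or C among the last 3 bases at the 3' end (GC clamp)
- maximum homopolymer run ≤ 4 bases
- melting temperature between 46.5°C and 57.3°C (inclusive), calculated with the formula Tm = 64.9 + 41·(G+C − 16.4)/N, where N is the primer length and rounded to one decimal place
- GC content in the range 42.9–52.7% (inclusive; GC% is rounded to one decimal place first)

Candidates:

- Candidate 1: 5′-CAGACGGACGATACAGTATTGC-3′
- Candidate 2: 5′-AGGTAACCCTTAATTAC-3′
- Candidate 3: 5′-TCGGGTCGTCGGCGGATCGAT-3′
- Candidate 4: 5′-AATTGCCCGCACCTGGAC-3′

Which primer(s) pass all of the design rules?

Candidate 1 only.

Candidate 1 (22 nt, A=7 T=4 G=6 C=5): 3' end TGC has 2 G/C ✓; longest run = 2 ✓; Tm = 64.9 + 41·(11 − 16.4)/22 = 54.8°C ✓; GC 11/22 = 50.0% ✓ — passes.
Candidate 2 (17 nt, A=6 T=5 G=2 C=4): 3' end TAC has 1 G/C ✓; longest run = 3 ✓; Tm = 64.9 + 41·(6 − 16.4)/17 = 39.8°C, outside 46.5–57.3°C ✗; GC 6/17 = 35.3%, outside 42.9–52.7% ✗ — fails.
Candidate 3 (21 nt, A=2 T=5 G=9 C=5): 3' end GAT has 1 G/C ✓; longest run = 3 ✓; Tm = 64.9 + 41·(14 − 16.4)/21 = 60.2°C, outside 46.5–57.3°C ✗; GC 14/21 = 66.7%, outside 42.9–52.7% ✗ — fails.
Candidate 4 (18 nt, A=4 T=3 G=4 C=7): 3' end GAC has 2 G/C ✓; longest run = 3 ✓; Tm = 64.9 + 41·(11 − 16.4)/18 = 52.6°C ✓; GC 11/18 = 61.1%, outside 42.9–52.7% ✗ — fails.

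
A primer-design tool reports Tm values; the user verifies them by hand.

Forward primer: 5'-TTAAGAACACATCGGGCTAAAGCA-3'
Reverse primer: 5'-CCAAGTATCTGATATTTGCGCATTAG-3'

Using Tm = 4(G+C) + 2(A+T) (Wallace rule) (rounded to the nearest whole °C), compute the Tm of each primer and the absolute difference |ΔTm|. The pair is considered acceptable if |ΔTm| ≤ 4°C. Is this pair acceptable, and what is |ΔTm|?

|ΔTm| = 4°C; the pair is acceptable.

Forward: A=10 T=4 G=5 C=5 → Tm = 2·14 + 4·10 = 68°C.
Reverse: A=7 T=9 G=5 C=5 → Tm = 2·16 + 4·10 = 72°C.
|ΔTm| = |68 − 72| = 4°C, ≤ 4°C.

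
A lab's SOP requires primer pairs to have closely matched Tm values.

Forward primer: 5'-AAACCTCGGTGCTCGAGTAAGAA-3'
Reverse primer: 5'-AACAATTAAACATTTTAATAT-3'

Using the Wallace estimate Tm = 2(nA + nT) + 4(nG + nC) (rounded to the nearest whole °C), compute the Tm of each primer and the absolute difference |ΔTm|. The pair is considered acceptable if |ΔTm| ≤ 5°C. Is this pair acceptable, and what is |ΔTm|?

|ΔTm| = 22°C; the pair is not acceptable.

Forward: A=8 T=4 G=6 C=5 → Tm = 2·12 + 4·11 = 68°C.
Reverse: A=11 T=8 G=0 C=2 → Tm = 2·19 + 4·2 = 46°C.
|ΔTm| = |68 − 46| = 22°C, > 5°C.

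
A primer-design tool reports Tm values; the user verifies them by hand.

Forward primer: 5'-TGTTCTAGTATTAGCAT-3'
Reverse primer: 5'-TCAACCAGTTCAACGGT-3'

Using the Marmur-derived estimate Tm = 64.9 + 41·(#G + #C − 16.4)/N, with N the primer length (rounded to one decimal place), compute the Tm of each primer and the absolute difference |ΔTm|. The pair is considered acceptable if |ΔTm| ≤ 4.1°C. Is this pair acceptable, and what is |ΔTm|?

|ΔTm| = 7.2°C; the pair is not acceptable.

Forward: G+C = 5, N = 17 → Tm = 64.9 + 41·(5 − 16.4)/17 = 37.4°C.
Reverse: G+C = 8, N = 17 → Tm = 64.9 + 41·(8 − 16.4)/17 = 44.6°C.
|ΔTm| = |37.4 − 44.6| = 7.2°C, > 4.1°C.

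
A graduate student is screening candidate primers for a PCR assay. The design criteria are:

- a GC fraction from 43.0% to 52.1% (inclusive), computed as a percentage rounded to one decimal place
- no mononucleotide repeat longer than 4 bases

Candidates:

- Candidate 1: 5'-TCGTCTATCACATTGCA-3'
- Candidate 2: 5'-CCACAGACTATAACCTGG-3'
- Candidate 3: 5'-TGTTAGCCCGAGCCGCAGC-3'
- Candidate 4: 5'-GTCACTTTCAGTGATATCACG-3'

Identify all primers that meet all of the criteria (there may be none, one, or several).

Candidate 2 only.

Candidate 1 (17 nt, A=4 T=6 G=2 C=5): GC 7/17 = 41.2%, outside 43.0–52.1% ✗; longest run = 2 ✓ — fails.
Candidate 2 (18 nt, A=6 T=3 G=3 C=6): GC 9/18 = 50.0% ✓; longest run = 2 ✓ — passes.
Candidate 3 (19 nt, A=3 T=3 G=6 C=7): GC 13/19 = 68.4%, outside 43.0–52.1% ✗; longest run = 3 ✓ — fails.
Candidate 4 (21 nt, A=5 T=7 G=4 C=5): GC 9/21 = 42.9%, outside 43.0–52.1% ✗; longest run = 3 ✓ — fails.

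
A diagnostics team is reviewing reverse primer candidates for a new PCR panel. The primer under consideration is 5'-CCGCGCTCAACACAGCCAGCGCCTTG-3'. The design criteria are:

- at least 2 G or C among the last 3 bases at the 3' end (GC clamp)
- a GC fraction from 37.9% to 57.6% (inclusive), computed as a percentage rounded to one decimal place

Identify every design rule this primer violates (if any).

Fails: GC clamp, GC content.

Base counts: A=5, T=3, G=6, C=12 (length 26).
GC clamp: 3' end TTG has 1 G/C, need ≥2 ✗
GC content: GC 18/26 = 69.2%, outside 37.9–57.6% ✗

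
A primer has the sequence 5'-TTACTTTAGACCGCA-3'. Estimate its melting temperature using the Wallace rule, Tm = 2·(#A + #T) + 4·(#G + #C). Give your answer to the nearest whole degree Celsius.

Base counts: A=4, T=5, G=2, C=4 (length 15).
Tm = 2·(4+5) + 4·(2+4) = 2·9 + 4·6 = 18 + 24 = 42°C.

42°C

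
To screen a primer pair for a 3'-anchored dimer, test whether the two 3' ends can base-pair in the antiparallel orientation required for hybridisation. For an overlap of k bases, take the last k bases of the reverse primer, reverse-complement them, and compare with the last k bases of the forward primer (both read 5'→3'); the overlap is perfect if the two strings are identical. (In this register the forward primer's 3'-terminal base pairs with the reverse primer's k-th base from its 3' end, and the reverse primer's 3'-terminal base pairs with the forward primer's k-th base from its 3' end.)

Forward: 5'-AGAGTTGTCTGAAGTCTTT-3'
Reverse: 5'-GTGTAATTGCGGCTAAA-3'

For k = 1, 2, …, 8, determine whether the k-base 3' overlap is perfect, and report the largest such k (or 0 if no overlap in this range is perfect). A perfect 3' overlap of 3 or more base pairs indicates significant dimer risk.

Longest perfect overlap: 3 complementary base pairs; significant dimer risk (threshold 3).

Last 8 bases (5'→3') — forward …AAGTCTTT, reverse …CGGCTAAA.
Reverse complement of the reverse primer's last 8 bases: TTTAGCCG; its first k bases are the reverse complement of the reverse primer's last k bases, so a perfect k-base overlap needs the forward primer's last k bases to equal them.
Comparing (forward last k vs required): k=1: T vs T ✓; k=2: TT vs TT ✓; k=3: TTT vs TTT ✓; k=4: CTTT vs TTTA ✗; k=5: TCTTT vs TTTAG ✗; k=6: GTCTTT vs TTTAGC ✗; k=7: AGTCTTT vs TTTAGCC ✗; k=8: AAGTCTTT vs TTTAGCCG ✗.
Perfect overlaps at k = 1, 2, 3; the largest is 3.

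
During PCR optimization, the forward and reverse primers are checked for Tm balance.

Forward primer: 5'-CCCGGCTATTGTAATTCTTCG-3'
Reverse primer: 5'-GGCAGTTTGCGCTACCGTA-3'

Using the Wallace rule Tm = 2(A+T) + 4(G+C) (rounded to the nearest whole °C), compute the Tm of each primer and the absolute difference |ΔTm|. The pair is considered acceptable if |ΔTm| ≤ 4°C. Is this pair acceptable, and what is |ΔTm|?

|ΔTm| = 2°C; the pair is acceptable.

Forward: A=3 T=8 G=4 C=6 → Tm = 2·11 + 4·10 = 62°C.
Reverse: A=3 T=5 G=6 C=5 → Tm = 2·8 + 4·11 = 60°C.
|ΔTm| = |62 − 60| = 2°C, ≤ 4°C.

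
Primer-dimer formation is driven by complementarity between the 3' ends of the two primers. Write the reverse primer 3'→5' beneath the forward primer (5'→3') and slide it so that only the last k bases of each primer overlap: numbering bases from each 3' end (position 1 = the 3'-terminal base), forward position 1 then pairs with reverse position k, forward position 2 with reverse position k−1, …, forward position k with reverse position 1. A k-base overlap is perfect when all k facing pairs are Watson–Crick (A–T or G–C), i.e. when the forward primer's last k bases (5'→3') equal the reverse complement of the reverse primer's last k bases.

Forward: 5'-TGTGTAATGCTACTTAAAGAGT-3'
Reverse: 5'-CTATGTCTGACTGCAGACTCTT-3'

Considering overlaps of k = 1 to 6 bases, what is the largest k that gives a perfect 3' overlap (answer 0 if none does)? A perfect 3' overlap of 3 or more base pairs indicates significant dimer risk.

Last 6 bases (5'→3') — forward …AAGAGT, reverse …ACTCTT.
Reverse complement of the reverse primer's last 6 bases: AAGAGT; its first k bases are the reverse complement of the reverse primer's last k bases, so a perfect k-base overlap needs the forward primer's last k bases to equal them.
Comparing (forward last k vs required): k=1: T vs A ✗; k=2: GT vs AA ✗; k=3: AGT vs AAG ✗; k=4: GAGT vs AAGA ✗; k=5: AGAGT vs AAGAG ✗; k=6: AAGAGT vs AAGAGT ✓.
Only k = 6 is perfect, so the longest perfect 3' overlap is 6.

Longest perfect overlap: 6 complementary base pairs; significant dimer risk (threshold 3).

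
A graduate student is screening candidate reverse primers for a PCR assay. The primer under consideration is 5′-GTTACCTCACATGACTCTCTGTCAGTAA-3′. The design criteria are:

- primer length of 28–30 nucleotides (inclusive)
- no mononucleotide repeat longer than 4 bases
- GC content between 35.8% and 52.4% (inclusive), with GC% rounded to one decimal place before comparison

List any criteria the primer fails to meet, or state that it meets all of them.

Meets all criteria.

Base counts: A=7, T=9, G=4, C=8 (length 28).
length: length 28 ✓
homopolymer run: longest run = 2 ✓
GC content: GC 12/28 = 42.9% ✓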